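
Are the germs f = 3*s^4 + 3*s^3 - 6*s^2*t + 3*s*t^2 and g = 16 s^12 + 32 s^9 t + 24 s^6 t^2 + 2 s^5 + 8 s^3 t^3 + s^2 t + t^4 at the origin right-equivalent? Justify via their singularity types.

Yes.

The Hessian of f at 0 has rank 0. Corank 2; j^3 = 3*s*(s - t)^2 has shape L^2 M (L != M), so D-series; mu = 5 gives D_5. The Hessian of g at 0 has rank 0. Corank 2; j^3 = s^2*t has shape L^2 M (L != M), so D-series; mu = 5 gives D_5. Both have type D_5, hence right-equivalent.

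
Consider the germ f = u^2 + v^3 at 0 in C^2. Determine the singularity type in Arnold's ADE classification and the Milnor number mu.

Type A2, Milnor number mu = 2.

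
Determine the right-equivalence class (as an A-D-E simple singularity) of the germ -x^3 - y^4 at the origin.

The Hessian of f at 0 has rank 0. Corank 2; j^3 = -x^3 is a perfect cube, so E-series; the 4-jet and mu = 6 give E_6.

E_6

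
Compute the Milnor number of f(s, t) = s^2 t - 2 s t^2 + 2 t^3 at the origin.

4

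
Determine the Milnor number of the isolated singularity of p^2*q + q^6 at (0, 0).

The Hessian of f at 0 has rank 0. Corank 2; j^3 = p^2*q has shape L^2 M (L != M), so D-series; mu = 7 gives D_7.

7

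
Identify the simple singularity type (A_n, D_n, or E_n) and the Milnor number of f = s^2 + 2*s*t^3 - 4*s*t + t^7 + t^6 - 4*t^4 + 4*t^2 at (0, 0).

Type A_{6}, Milnor number mu = 6.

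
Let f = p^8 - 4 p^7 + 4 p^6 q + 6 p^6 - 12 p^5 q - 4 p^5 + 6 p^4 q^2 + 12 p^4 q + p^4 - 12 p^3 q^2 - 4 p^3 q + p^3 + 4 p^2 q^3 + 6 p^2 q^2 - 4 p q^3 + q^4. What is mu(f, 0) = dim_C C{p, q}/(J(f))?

6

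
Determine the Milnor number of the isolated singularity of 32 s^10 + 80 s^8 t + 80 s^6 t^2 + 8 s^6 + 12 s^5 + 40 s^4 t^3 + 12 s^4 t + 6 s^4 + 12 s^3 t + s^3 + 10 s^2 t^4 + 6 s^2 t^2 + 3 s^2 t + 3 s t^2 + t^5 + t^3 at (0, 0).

8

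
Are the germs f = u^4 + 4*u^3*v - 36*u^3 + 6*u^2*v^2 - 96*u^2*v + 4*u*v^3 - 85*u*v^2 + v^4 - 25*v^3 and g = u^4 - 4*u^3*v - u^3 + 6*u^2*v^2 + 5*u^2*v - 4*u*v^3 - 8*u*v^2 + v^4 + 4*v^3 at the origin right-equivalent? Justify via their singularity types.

Yes.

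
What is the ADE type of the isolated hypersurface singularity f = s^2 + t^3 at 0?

The Hessian of f at 0 has rank 1. Corank 1: A-series; mu = 2 gives A_2.

A_2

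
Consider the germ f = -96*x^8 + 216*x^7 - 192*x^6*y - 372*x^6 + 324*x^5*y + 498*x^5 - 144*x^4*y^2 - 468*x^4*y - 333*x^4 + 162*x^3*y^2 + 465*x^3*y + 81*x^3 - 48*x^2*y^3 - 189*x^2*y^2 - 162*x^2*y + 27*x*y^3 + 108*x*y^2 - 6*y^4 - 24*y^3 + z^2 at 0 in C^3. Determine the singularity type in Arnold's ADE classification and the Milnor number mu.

The Hessian of f at 0 is [[0, 0, 0], [0, 0, 0], [0, 0, 2]] with rank 1, so corank 2. A Groebner basis of the Jacobian ideal J(f) in C{x,y,z} is {-19683*x^2/6551 + 26244*x*y/6551 + y^4 - 27*y^3/6551 - 8748*y^2/6551, x^3 - 15282*x^2/6551 + 20376*x*y/6551 - 1962*y^3/6551 - 6792*y^2/6551, x^2*y - 15309*x^2/6551 + 20412*x*y/6551 - 26393*y^3/58959 - 6804*y^2/6551, -11502*x^2/6551 + x*y^2 + 15336*x*y/6551 - 39448*y^3/58959 - 5112*y^2/6551, z}; counting standard monomials gives mu = 7. Corank 2; j^3 = 3*(3*x - 2*y)^3 is a perfect cube, so E-series; the 4-jet and mu = 7 give E_7.

Type E_7, Milnor number mu = 7.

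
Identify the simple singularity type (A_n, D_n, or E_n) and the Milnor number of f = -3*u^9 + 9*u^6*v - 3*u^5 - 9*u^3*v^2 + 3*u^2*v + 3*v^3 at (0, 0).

The Hessian of f at 0 is [[0, 0], [0, 0]] with rank 0, so corank 2. A Groebner basis of the Jacobian ideal J(f) in C{u,v} is {v^3, u^2 + 3*v^2, u*v}; counting standard monomials gives mu = 4. Corank 2; j^3 = 3*v*(u^2 + v^2) splits into three distinct lines over C (the quadratic factor has nonzero discriminant), so D_4.

Type D_{4}, Milnor number mu = 4.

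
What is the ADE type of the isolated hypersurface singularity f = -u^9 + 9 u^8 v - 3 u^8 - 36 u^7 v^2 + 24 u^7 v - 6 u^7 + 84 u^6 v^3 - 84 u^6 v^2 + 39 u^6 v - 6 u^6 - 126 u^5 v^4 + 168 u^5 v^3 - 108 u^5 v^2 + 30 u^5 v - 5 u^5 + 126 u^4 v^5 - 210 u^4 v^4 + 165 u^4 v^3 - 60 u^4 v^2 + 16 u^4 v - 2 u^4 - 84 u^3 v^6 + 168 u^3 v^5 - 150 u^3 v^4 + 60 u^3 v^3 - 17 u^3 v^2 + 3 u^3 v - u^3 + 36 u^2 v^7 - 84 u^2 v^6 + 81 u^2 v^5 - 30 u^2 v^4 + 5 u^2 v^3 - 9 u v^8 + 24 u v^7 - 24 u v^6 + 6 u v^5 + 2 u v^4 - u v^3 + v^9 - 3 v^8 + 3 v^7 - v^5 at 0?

E_{7}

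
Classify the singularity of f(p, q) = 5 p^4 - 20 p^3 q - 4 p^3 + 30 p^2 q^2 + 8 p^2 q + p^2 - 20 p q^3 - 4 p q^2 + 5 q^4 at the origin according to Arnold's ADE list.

The Hessian of f at 0 is [[2, 0], [0, 0]] with rank 1, so corank 1. A Groebner basis of the Jacobian ideal J(f) in C{p,q} is {p^2, p*q, -p/2 + q^2}; counting standard monomials gives mu = 3. Corank 1: A-series; mu = 3 gives A_3.

A_{3}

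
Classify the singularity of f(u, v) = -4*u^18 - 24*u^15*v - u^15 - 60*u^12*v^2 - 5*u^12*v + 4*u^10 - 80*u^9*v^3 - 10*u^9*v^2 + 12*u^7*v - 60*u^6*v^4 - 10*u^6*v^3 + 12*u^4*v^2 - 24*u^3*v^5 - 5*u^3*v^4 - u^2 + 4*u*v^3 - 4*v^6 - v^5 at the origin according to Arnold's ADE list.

The Hessian of f at 0 has rank 1. Corank 1: A-series; mu = 4 gives A_4.

A4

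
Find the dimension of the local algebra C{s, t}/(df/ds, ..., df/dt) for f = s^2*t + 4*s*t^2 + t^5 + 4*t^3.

The Hessian of f at 0 is [[0, 0], [0, 0]] with rank 0, so corank 2. A Groebner basis of the Jacobian ideal J(f) in C{s,t} is {s^2/5 + t^4 - 4*t^2/5, s^3 + 8*t^3, s*t + 2*t^2}; counting standard monomials gives mu = 6. Corank 2; j^3 = t*(s + 2*t)^2 has shape L^2 M (L != M), so D-series; mu = 6 gives D_6.

6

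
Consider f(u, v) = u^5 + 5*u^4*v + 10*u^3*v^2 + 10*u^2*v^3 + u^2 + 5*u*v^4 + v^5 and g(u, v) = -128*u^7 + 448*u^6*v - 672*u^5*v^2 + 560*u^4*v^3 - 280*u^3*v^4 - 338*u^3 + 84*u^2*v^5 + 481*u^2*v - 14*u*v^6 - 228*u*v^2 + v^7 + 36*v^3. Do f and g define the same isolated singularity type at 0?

No.

The Hessian of f at 0 is [[2, 0], [0, 0]] with rank 1, so corank 1. A Groebner basis of the Jacobian ideal J(f) in C{u,v} is {v^4, u}; counting standard monomials gives mu = 4. Corank 1: A-series; mu = 4 gives A_4. The Hessian of g at 0 is [[0, 0], [0, 0]] with rank 0, so corank 2. A Groebner basis of the Jacobian ideal J(g) in C{u,v} is {62748517*u*v/14 + v^6 - 14480427*v^2/7, u*v^2 - 6*v^3/13, u^2 - 25*u*v/26 + 3*v^2/13}; counting standard monomials gives mu = 8. Corank 2; j^3 = -(2*u - v)*(13*u - 6*v)^2 has shape L^2 M (L != M), so D-series; mu = 8 gives D_8. f is A_4 but g is D_8, hence not right-equivalent.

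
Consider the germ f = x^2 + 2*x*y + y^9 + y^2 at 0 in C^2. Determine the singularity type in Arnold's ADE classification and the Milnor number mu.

The Hessian of f at 0 has rank 1. Corank 1: A-series; mu = 8 gives A_8.

Type A_{8}, Milnor number mu = 8.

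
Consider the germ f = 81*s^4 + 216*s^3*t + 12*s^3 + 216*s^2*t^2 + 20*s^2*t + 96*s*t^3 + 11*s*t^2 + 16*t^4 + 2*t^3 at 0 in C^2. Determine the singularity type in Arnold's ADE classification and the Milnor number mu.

Type D5, Milnor number mu = 5.

The Hessian of f at 0 has rank 0. Corank 2; j^3 = (2*s + t)^2*(3*s + 2*t) has shape L^2 M (L != M), so D-series; mu = 5 gives D_5.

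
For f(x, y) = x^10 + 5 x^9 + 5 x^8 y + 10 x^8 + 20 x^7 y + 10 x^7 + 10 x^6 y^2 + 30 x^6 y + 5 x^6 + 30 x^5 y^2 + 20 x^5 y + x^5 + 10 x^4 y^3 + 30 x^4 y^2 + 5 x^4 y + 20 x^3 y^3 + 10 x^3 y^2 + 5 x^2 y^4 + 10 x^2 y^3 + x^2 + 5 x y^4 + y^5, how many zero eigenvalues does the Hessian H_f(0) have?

Hessian at 0 has rank 1.

1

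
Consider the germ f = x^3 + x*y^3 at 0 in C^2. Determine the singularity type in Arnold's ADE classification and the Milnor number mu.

Type E_7, Milnor number mu = 7.

The Hessian of f at 0 is [[0, 0], [0, 0]] with rank 0, so corank 2. A Groebner basis of the Jacobian ideal J(f) in C{x,y} is {x^3, x*y^2, 3*x^2 + y^3}; counting standard monomials gives mu = 7. Corank 2; j^3 = x^3 is a perfect cube, so E-series; the 4-jet and mu = 7 give E_7.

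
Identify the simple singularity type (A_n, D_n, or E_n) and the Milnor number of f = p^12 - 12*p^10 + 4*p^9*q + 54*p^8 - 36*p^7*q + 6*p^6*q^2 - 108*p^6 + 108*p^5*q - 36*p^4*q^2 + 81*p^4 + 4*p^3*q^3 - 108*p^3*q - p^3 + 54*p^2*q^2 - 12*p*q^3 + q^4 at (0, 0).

The Hessian of f at 0 is [[0, 0], [0, 0]] with rank 0, so corank 2. A Groebner basis of the Jacobian ideal J(f) in C{p,q} is {q^4, p*q^2 - q^3/9, p^2}; counting standard monomials gives mu = 6. Corank 2; j^3 = -p^3 is a perfect cube, so E-series; the 4-jet and mu = 6 give E_6.

Type E_6, Milnor number mu = 6.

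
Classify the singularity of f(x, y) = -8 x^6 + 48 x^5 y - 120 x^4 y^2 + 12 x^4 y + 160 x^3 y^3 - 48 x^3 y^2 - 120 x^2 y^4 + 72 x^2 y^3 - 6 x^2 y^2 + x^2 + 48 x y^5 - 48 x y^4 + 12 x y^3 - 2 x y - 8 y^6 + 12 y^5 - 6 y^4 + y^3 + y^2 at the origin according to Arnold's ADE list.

A_2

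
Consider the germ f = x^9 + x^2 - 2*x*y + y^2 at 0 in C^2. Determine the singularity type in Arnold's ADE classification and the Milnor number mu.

Type A_{8}, Milnor number mu = 8.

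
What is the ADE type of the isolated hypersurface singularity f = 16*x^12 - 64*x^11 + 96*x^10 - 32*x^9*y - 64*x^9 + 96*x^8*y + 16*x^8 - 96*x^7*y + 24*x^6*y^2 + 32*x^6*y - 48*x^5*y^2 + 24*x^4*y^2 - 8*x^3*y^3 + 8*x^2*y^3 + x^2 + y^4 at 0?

A_{3}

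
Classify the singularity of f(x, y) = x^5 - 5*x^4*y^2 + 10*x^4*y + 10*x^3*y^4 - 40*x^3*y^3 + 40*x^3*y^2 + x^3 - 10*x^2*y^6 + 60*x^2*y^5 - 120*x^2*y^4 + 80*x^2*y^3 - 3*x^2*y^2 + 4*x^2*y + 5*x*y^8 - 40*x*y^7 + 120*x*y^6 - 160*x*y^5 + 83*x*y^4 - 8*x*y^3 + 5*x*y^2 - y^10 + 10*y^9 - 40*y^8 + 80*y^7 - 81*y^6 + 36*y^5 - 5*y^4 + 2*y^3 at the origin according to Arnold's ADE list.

D_6

The Hessian of f at 0 is [[0, 0], [0, 0]] with rank 0, so corank 2. A Groebner basis of the Jacobian ideal J(f) in C{x,y} is {x^3 + 2*x^2 + 5*x*y + 3*y^2, x^2*y - 7*x^2/4 - 9*x*y/2 - 11*y^2/4, 3*x^2/2 + x*y^2 + 4*x*y + 5*y^2/2, -5*x^2/4 - 7*x*y/2 + y^3 - 9*y^2/4}; counting standard monomials gives mu = 6. Corank 2; j^3 = (x + y)^2*(x + 2*y) has shape L^2 M (L != M), so D-series; mu = 6 gives D_6.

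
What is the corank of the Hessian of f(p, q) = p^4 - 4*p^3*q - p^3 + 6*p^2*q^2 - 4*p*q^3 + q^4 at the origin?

2

Hessian at 0 has rank 0.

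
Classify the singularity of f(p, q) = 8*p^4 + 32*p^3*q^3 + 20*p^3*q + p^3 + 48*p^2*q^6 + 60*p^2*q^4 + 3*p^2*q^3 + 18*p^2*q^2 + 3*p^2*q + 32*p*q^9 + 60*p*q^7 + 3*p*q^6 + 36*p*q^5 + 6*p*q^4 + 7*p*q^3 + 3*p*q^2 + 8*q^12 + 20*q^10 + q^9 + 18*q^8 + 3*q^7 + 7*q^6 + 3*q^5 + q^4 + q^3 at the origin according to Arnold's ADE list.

The Hessian of f at 0 has rank 0. Corank 2; j^3 = (p + q)^3 is a perfect cube, so E-series; the 4-jet and mu = 7 give E_7.

E_7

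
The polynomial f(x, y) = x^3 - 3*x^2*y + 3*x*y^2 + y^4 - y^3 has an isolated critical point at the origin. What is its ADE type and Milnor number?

Type E_{6}, Milnor number mu = 6.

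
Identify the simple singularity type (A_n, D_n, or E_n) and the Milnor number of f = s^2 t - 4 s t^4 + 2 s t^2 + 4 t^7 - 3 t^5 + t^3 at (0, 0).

The Hessian of f at 0 is [[0, 0], [0, 0]] with rank 0, so corank 2. A Groebner basis of the Jacobian ideal J(f) in C{s,t} is {-s*t/2 + t^4 - t^2/2, s*t^2 + t^3, s^2 + 9*s*t/2 + 7*t^2/2}; counting standard monomials gives mu = 6. Corank 2; j^3 = t*(s + t)^2 has shape L^2 M (L != M), so D-series; mu = 6 gives D_6.

Type D_{6}, Milnor number mu = 6.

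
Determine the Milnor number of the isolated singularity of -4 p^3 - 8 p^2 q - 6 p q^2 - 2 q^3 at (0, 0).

The Hessian of f at 0 is [[0, 0], [0, 0]] with rank 0, so corank 2. A Groebner basis of the Jacobian ideal J(f) in C{p,q} is {q^3, p^2 - 3*q^2/2, p*q + 3*q^2/2}; counting standard monomials gives mu = 4. Corank 2; j^3 = -2*(p + q)*(2*p^2 + 2*p*q + q^2) splits into three distinct lines over C (the quadratic factor has nonzero discriminant), so D_4.

4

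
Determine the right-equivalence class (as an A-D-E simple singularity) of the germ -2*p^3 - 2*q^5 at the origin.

E_8

The Hessian of f at 0 has rank 0. Corank 2; j^3 = -2*p^3 is a perfect cube, so E-series; the 5-jet and mu = 8 give E_8.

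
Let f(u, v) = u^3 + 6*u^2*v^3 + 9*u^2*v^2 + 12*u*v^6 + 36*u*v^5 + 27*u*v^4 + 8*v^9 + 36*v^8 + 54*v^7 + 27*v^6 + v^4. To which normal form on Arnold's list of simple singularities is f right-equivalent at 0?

E_6

The Hessian of f at 0 has rank 0. Corank 2; j^3 = u^3 is a perfect cube, so E-series; the 4-jet and mu = 6 give E_6.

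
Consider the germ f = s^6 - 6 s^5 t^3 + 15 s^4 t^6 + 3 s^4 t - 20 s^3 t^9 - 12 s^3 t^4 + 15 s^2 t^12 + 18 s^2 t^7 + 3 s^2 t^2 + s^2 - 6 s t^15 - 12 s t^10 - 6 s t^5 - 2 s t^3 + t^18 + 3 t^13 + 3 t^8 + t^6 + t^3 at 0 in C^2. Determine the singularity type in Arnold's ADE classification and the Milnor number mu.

Type A_{2}, Milnor number mu = 2.

The Hessian of f at 0 has rank 1. Corank 1: A-series; mu = 2 gives A_2.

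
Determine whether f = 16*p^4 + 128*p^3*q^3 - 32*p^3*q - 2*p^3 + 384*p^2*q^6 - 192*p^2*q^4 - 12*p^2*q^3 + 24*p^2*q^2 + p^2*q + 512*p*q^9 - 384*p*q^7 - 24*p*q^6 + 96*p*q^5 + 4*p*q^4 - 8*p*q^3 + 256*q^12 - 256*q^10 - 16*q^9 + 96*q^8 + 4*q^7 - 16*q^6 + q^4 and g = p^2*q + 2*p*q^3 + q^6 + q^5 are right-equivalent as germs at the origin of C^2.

No.

The Hessian of f at 0 has rank 0. Corank 2; j^3 = -p^2*(2*p - q) has shape L^2 M (L != M), so D-series; mu = 5 gives D_5. The Hessian of g at 0 has rank 0. Corank 2; j^3 = p^2*q has shape L^2 M (L != M), so D-series; mu = 7 gives D_7. f is D_5 but g is D_7, hence not right-equivalent.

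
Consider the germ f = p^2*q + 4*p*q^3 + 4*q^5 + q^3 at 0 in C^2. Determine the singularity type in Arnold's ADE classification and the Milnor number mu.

The Hessian of f at 0 has rank 0. Corank 2; j^3 = q*(p^2 + q^2) splits into three distinct lines over C (the quadratic factor has nonzero discriminant), so D_4.

Type D_4, Milnor number mu = 4.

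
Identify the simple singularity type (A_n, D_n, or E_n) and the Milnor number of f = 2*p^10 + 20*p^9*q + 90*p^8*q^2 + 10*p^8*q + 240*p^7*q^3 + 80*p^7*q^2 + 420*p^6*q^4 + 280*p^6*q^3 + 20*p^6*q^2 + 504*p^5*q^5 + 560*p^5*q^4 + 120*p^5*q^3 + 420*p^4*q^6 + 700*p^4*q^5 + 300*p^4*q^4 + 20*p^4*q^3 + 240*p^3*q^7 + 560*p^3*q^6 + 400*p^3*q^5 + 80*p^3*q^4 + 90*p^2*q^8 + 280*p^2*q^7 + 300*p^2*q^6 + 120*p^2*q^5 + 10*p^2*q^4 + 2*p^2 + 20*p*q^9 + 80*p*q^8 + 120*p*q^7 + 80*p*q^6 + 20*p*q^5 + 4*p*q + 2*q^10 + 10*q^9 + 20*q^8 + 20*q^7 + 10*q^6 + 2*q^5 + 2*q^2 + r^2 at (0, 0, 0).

Type A4, Milnor number mu = 4.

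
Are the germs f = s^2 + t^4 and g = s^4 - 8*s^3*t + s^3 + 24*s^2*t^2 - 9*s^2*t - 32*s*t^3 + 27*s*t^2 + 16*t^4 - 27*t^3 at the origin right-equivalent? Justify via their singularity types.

No.

The Hessian of f at 0 has rank 1. Corank 1: A-series; mu = 3 gives A_3. The Hessian of g at 0 has rank 0. Corank 2; j^3 = (s - 3*t)^3 is a perfect cube, so E-series; the 4-jet and mu = 6 give E_6. f is A_3 but g is E_6, hence not right-equivalent.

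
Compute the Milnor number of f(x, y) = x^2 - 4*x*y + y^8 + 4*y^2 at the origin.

7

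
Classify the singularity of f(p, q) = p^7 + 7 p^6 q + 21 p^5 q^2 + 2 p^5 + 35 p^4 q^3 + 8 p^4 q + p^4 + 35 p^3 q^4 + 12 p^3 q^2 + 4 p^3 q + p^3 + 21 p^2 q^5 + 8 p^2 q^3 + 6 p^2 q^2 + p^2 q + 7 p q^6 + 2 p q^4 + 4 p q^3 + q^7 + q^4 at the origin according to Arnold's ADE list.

D_5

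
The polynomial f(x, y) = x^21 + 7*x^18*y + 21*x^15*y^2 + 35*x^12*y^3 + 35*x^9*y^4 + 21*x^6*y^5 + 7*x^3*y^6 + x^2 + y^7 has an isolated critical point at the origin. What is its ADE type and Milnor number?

Type A6, Milnor number mu = 6.

The Hessian of f at 0 is [[2, 0], [0, 0]] with rank 1, so corank 1. A Groebner basis of the Jacobian ideal J(f) in C{x,y} is {y^6, x}; counting standard monomials gives mu = 6. Corank 1: A-series; mu = 6 gives A_6.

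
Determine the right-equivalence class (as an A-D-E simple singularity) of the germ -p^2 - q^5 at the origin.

A_4

The Hessian of f at 0 has rank 1. Corank 1: A-series; mu = 4 gives A_4.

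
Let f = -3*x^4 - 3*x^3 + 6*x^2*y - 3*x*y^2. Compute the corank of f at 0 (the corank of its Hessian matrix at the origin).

The Hessian at 0 is [[0, 0], [0, 0]] of rank 0; hence corank 2.

2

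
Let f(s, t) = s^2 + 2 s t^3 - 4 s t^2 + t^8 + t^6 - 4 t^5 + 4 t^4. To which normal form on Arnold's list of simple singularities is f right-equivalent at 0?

A7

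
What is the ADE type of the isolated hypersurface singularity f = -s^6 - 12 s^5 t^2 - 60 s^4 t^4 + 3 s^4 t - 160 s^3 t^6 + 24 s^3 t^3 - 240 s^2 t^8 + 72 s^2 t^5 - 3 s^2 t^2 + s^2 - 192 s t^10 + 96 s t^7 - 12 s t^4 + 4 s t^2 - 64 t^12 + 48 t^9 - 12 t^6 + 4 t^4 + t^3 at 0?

A_{2}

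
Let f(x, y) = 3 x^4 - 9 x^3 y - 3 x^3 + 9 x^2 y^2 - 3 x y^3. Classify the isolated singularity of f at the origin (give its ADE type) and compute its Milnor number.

Type E_{7}, Milnor number mu = 7.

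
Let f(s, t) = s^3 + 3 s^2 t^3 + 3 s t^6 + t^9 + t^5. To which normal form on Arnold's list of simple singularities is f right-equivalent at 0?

E_8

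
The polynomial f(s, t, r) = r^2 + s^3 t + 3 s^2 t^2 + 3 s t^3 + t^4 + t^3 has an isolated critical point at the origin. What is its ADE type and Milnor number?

Type E7, Milnor number mu = 7.

The Hessian of f at 0 is [[0, 0, 0], [0, 0, 0], [0, 0, 2]] with rank 1, so corank 2. A Groebner basis of the Jacobian ideal J(f) in C{s,t,r} is {s^3 - 3*s*t^2 + 3*t^2, s^2*t + 2*s*t^2, t^3, r}; counting standard monomials gives mu = 7. Corank 2; j^3 = t^3 is a perfect cube, so E-series; the 4-jet and mu = 7 give E_7.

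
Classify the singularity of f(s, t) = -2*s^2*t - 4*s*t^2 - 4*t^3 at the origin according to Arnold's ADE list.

D4

The Hessian of f at 0 has rank 0. Corank 2; j^3 = -2*t*(s^2 + 2*s*t + 2*t^2) splits into three distinct lines over C (the quadratic factor has nonzero discriminant), so D_4.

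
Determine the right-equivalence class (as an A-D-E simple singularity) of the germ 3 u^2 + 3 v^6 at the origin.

A5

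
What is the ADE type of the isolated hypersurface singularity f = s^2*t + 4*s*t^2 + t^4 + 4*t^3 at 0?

D5

The Hessian of f at 0 is [[0, 0], [0, 0]] with rank 0, so corank 2. A Groebner basis of the Jacobian ideal J(f) in C{s,t} is {s^3 - 2*s^2 + 8*t^2, s^2/4 + t^3 - t^2, s*t + 2*t^2}; counting standard monomials gives mu = 5. Corank 2; j^3 = t*(s + 2*t)^2 has shape L^2 M (L != M), so D-series; mu = 5 gives D_5.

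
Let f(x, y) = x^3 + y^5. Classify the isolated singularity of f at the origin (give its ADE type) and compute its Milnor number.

The Hessian of f at 0 is [[0, 0], [0, 0]] with rank 0, so corank 2. A Groebner basis of the Jacobian ideal J(f) in C{x,y} is {y^4, x^2}; counting standard monomials gives mu = 8. Corank 2; j^3 = x^3 is a perfect cube, so E-series; the 5-jet and mu = 8 give E_8.

Type E_{8}, Milnor number mu = 8.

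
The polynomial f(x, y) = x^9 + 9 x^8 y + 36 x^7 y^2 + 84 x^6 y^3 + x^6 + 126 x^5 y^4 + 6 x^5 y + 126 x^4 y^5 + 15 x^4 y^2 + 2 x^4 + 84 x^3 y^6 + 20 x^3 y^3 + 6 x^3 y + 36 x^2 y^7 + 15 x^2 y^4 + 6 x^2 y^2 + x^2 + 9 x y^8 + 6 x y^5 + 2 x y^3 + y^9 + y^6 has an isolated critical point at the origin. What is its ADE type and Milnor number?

The Hessian of f at 0 is [[2, 0], [0, 0]] with rank 1, so corank 1. A Groebner basis of the Jacobian ideal J(f) in C{x,y} is {x^2 + x*y^3, -3*x^2 + x*y + y^4, x^3, x^2*y + x*y^2 + x/3 + y^3/3}; counting standard monomials gives mu = 8. Corank 1: A-series; mu = 8 gives A_8.

Type A_8, Milnor number mu = 8.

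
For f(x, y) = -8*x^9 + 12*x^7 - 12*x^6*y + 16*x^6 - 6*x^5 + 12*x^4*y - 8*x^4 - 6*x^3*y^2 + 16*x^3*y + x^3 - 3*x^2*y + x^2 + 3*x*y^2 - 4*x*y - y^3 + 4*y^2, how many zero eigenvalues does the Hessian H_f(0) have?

1

Hessian at 0 has rank 1.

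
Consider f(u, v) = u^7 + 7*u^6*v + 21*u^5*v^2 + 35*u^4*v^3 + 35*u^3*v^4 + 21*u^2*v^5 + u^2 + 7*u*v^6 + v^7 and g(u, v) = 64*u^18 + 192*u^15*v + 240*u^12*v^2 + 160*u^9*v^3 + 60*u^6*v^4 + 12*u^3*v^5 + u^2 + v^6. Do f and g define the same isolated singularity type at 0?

The Hessian of f at 0 is [[2, 0], [0, 0]] with rank 1, so corank 1. A Groebner basis of the Jacobian ideal J(f) in C{u,v} is {v^6, u}; counting standard monomials gives mu = 6. Corank 1: A-series; mu = 6 gives A_6. The Hessian of g at 0 is [[2, 0], [0, 0]] with rank 1, so corank 1. A Groebner basis of the Jacobian ideal J(g) in C{u,v} is {v^5, u}; counting standard monomials gives mu = 5. Corank 1: A-series; mu = 5 gives A_5. f is A_6 but g is A_5, hence not right-equivalent.

No.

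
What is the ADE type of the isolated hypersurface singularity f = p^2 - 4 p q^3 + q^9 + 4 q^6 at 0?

The Hessian of f at 0 has rank 1. Corank 1: A-series; mu = 8 gives A_8.

A_8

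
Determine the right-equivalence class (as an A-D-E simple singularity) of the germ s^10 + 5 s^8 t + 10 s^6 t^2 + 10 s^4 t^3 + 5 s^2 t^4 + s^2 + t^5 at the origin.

A4

The Hessian of f at 0 has rank 1. Corank 1: A-series; mu = 4 gives A_4.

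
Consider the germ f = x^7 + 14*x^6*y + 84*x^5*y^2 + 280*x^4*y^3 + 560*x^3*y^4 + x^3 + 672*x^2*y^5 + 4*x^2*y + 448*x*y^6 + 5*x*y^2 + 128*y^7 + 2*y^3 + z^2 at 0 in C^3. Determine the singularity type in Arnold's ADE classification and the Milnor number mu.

The Hessian of f at 0 has rank 1. Corank 2; j^3 = (x + y)^2*(x + 2*y) has shape L^2 M (L != M), so D-series; mu = 8 gives D_8.

Type D_{8}, Milnor number mu = 8.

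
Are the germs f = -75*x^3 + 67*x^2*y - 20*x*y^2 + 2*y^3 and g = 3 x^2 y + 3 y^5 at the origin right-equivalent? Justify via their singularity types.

The Hessian of f at 0 is [[0, 0], [0, 0]] with rank 0, so corank 2. A Groebner basis of the Jacobian ideal J(f) in C{x,y} is {y^3, x^2 - 2*y^2/11, x*y - 5*y^2/11}; counting standard monomials gives mu = 4. Corank 2; j^3 = -(3*x - y)*(25*x^2 - 14*x*y + 2*y^2) splits into three distinct lines over C (the quadratic factor has nonzero discriminant), so D_4. The Hessian of g at 0 is [[0, 0], [0, 0]] with rank 0, so corank 2. A Groebner basis of the Jacobian ideal J(g) in C{x,y} is {x^2/5 + y^4, x^3, x*y}; counting standard monomials gives mu = 6. Corank 2; j^3 = 3*x^2*y has shape L^2 M (L != M), so D-series; mu = 6 gives D_6. f is D_4 but g is D_6, hence not right-equivalent.

No.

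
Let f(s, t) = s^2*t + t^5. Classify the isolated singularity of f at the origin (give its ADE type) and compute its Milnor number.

The Hessian of f at 0 has rank 0. Corank 2; j^3 = s^2*t has shape L^2 M (L != M), so D-series; mu = 6 gives D_6.

Type D_{6}, Milnor number mu = 6.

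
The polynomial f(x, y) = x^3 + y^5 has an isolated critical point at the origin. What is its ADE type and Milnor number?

Type E_8, Milnor number mu = 8.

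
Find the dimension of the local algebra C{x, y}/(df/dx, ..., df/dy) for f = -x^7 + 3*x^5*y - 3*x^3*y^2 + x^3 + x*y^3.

7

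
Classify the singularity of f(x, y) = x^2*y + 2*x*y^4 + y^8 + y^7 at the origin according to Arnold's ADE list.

D_9

The Hessian of f at 0 has rank 0. Corank 2; j^3 = x^2*y has shape L^2 M (L != M), so D-series; mu = 9 gives D_9.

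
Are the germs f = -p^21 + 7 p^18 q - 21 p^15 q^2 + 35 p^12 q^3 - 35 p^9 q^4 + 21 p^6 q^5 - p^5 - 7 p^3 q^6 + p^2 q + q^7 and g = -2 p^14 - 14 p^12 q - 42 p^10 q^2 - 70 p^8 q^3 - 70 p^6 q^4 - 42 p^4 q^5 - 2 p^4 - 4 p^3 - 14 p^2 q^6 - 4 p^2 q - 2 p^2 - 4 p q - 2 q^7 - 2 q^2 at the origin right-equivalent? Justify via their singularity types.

The Hessian of f at 0 has rank 0. Corank 2; j^3 = p^2*q has shape L^2 M (L != M), so D-series; mu = 8 gives D_8. The Hessian of g at 0 has rank 1. Corank 1: A-series; mu = 6 gives A_6. f is D_8 but g is A_6, hence not right-equivalent.

No.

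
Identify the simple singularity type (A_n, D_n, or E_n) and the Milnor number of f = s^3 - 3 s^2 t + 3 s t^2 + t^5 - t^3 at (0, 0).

Type E_8, Milnor number mu = 8.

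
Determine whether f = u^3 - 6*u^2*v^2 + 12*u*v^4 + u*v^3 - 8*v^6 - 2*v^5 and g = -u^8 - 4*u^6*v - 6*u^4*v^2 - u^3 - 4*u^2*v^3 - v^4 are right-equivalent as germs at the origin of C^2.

The Hessian of f at 0 has rank 0. Corank 2; j^3 = u^3 is a perfect cube, so E-series; the 4-jet and mu = 7 give E_7. The Hessian of g at 0 has rank 0. Corank 2; j^3 = -u^3 is a perfect cube, so E-series; the 4-jet and mu = 6 give E_6. f is E_7 but g is E_6, hence not right-equivalent.

No.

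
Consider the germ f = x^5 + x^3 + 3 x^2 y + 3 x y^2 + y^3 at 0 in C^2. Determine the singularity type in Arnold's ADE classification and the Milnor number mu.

Type E8, Milnor number mu = 8.

The Hessian of f at 0 has rank 0. Corank 2; j^3 = (x + y)^3 is a perfect cube, so E-series; the 5-jet and mu = 8 give E_8.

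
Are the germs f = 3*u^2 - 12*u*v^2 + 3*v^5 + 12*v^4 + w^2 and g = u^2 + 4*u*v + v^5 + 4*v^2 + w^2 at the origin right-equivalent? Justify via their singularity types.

The Hessian of f at 0 is [[6, 0, 0], [0, 0, 0], [0, 0, 2]] with rank 2, so corank 1. A Groebner basis of the Jacobian ideal J(f) in C{u,v,w} is {u^2, -u/2 + v^2, w}; counting standard monomials gives mu = 4. Corank 1: A-series; mu = 4 gives A_4. The Hessian of g at 0 is [[2, 4, 0], [4, 8, 0], [0, 0, 2]] with rank 2, so corank 1. A Groebner basis of the Jacobian ideal J(g) in C{u,v,w} is {v^4, u + 2*v, w}; counting standard monomials gives mu = 4. Corank 1: A-series; mu = 4 gives A_4. Both have type A_4, hence right-equivalent.

Yes.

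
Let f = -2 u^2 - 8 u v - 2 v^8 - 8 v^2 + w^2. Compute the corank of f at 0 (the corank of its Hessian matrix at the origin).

Hessian at 0 has rank 2.

1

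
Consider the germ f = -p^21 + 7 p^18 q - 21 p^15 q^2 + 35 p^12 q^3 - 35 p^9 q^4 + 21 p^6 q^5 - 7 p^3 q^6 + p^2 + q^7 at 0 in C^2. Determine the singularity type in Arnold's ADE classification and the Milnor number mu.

The Hessian of f at 0 is [[2, 0], [0, 0]] with rank 1, so corank 1. A Groebner basis of the Jacobian ideal J(f) in C{p,q} is {q^6, p}; counting standard monomials gives mu = 6. Corank 1: A-series; mu = 6 gives A_6.

Type A_{6}, Milnor number mu = 6.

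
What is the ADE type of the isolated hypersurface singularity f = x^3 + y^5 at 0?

E8

The Hessian of f at 0 has rank 0. Corank 2; j^3 = x^3 is a perfect cube, so E-series; the 5-jet and mu = 8 give E_8.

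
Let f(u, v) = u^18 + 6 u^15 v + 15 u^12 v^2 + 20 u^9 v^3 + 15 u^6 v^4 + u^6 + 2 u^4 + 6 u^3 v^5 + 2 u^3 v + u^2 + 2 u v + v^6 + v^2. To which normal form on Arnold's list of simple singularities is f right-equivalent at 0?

A_{5}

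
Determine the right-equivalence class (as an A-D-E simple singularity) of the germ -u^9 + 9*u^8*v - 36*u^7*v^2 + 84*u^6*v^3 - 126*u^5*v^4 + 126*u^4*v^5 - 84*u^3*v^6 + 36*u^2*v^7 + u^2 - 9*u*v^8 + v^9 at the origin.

A_8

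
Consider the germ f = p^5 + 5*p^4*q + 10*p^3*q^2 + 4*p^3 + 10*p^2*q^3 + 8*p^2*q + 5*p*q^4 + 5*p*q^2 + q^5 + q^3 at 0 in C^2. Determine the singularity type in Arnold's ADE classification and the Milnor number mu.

Type D6, Milnor number mu = 6.

The Hessian of f at 0 has rank 0. Corank 2; j^3 = (p + q)*(2*p + q)^2 has shape L^2 M (L != M), so D-series; mu = 6 gives D_6.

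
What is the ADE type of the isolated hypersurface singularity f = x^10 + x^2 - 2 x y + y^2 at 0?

A_{9}

The Hessian of f at 0 is [[2, -2], [-2, 2]] with rank 1, so corank 1. A Groebner basis of the Jacobian ideal J(f) in C{x,y} is {y^9, x - y}; counting standard monomials gives mu = 9. Corank 1: A-series; mu = 9 gives A_9.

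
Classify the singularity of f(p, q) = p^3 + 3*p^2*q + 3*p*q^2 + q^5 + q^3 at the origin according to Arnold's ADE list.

The Hessian of f at 0 has rank 0. Corank 2; j^3 = (p + q)^3 is a perfect cube, so E-series; the 5-jet and mu = 8 give E_8.

E8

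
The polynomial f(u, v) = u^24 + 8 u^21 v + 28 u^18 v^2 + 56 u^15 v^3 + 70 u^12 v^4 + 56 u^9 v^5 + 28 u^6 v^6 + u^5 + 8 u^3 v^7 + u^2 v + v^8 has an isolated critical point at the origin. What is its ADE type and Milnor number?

The Hessian of f at 0 is [[0, 0], [0, 0]] with rank 0, so corank 2. A Groebner basis of the Jacobian ideal J(f) in C{u,v} is {u^2/8 + v^7, u^3, u*v}; counting standard monomials gives mu = 9. Corank 2; j^3 = u^2*v has shape L^2 M (L != M), so D-series; mu = 9 gives D_9.

Type D_9, Milnor number mu = 9.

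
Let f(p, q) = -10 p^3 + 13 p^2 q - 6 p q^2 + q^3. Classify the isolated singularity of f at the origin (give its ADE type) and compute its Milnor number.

Type D_{4}, Milnor number mu = 4.

The Hessian of f at 0 has rank 0. Corank 2; j^3 = -(2*p - q)*(5*p^2 - 4*p*q + q^2) splits into three distinct lines over C (the quadratic factor has nonzero discriminant), so D_4.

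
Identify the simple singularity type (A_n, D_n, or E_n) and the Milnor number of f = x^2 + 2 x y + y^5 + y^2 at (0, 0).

Type A_{4}, Milnor number mu = 4.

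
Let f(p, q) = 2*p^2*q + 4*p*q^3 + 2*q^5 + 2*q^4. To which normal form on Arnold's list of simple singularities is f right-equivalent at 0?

D_{5}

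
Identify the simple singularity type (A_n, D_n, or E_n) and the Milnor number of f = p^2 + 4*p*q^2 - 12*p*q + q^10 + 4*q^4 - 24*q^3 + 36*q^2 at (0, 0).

Type A9, Milnor number mu = 9.

The Hessian of f at 0 is [[2, -12], [-12, 72]] with rank 1, so corank 1. A Groebner basis of the Jacobian ideal J(f) in C{p,q} is {p^5 + 180*p^4 - 3240*p^3*q - 11340*p^3 + 104976*p^2*q + 134136*p^2 - 944784*p*q - 419904*p + 2519424*q, p^4*q + 12*p^4 - 180*p^3*q - 540*p^3 + 4860*p^2*q + 5832*p^2 - 40824*p*q - 17496*p + 104976*q, p/2 + q^2 - 3*q}; counting standard monomials gives mu = 9. Corank 1: A-series; mu = 9 gives A_9.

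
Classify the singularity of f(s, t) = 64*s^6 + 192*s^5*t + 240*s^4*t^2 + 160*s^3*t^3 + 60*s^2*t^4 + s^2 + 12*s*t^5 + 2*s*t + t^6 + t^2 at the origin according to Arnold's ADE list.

A5

The Hessian of f at 0 has rank 1. Corank 1: A-series; mu = 5 gives A_5.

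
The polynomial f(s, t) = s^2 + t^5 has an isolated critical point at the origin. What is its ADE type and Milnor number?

The Hessian of f at 0 has rank 1. Corank 1: A-series; mu = 4 gives A_4.

Type A4, Milnor number mu = 4.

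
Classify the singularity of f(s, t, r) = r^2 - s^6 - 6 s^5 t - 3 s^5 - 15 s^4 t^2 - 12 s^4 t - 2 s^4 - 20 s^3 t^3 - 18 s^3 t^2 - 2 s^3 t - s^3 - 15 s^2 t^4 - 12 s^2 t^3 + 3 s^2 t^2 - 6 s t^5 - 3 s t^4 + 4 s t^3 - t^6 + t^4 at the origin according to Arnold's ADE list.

E6

The Hessian of f at 0 is [[0, 0, 0], [0, 0, 0], [0, 0, 2]] with rank 1, so corank 2. A Groebner basis of the Jacobian ideal J(f) in C{s,t,r} is {s^3, s^2*t, s^2/2 + s*t^2, -3*s^2/2 + t^3, r}; counting standard monomials gives mu = 6. Corank 2; j^3 = -s^3 is a perfect cube, so E-series; the 4-jet and mu = 6 give E_6.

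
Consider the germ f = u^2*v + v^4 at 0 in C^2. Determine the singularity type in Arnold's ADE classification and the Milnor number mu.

Type D5, Milnor number mu = 5.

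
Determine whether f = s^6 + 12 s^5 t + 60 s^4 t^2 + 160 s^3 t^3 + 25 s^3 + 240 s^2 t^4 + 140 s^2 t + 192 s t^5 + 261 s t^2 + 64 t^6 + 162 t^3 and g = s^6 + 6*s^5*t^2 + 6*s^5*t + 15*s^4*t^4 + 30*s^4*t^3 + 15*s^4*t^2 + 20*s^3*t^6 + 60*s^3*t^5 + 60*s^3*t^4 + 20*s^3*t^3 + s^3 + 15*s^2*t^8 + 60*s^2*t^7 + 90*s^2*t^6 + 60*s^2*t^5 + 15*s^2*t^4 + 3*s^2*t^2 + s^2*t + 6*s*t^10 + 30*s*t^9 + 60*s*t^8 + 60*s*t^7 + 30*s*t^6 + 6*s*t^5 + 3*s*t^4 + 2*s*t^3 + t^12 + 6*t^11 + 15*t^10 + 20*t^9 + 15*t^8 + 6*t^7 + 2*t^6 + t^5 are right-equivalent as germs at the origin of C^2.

Yes.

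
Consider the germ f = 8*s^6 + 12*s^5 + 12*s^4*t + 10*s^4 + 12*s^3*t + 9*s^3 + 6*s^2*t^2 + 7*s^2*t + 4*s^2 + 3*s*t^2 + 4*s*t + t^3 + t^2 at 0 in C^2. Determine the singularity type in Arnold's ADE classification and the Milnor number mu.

Type A_2, Milnor number mu = 2.

The Hessian of f at 0 has rank 1. Corank 1: A-series; mu = 2 gives A_2.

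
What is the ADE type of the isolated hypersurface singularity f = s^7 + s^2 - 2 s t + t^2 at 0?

A_{6}

The Hessian of f at 0 has rank 1. Corank 1: A-series; mu = 6 gives A_6.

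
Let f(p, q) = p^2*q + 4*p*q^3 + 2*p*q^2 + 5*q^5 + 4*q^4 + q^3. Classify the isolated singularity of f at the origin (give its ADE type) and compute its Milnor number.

Type D_{6}, Milnor number mu = 6.

The Hessian of f at 0 has rank 0. Corank 2; j^3 = q*(p + q)^2 has shape L^2 M (L != M), so D-series; mu = 6 gives D_6.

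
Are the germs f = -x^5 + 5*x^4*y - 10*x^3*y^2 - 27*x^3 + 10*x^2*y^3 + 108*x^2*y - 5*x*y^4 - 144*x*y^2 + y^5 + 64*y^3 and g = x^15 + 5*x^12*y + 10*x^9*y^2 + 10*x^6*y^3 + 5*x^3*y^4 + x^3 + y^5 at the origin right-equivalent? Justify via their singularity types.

Yes.

The Hessian of f at 0 has rank 0. Corank 2; j^3 = -(3*x - 4*y)^3 is a perfect cube, so E-series; the 5-jet and mu = 8 give E_8. The Hessian of g at 0 has rank 0. Corank 2; j^3 = x^3 is a perfect cube, so E-series; the 5-jet and mu = 8 give E_8. Both have type E_8, hence right-equivalent.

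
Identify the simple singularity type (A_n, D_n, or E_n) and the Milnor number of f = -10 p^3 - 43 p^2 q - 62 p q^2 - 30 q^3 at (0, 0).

The Hessian of f at 0 is [[0, 0], [0, 0]] with rank 0, so corank 2. A Groebner basis of the Jacobian ideal J(f) in C{p,q} is {q^3, p^2 - 26*q^2/11, p*q + 17*q^2/11}; counting standard monomials gives mu = 4. Corank 2; j^3 = -(2*p + 3*q)*(5*p^2 + 14*p*q + 10*q^2) splits into three distinct lines over C (the quadratic factor has nonzero discriminant), so D_4.

Type D4, Milnor number mu = 4.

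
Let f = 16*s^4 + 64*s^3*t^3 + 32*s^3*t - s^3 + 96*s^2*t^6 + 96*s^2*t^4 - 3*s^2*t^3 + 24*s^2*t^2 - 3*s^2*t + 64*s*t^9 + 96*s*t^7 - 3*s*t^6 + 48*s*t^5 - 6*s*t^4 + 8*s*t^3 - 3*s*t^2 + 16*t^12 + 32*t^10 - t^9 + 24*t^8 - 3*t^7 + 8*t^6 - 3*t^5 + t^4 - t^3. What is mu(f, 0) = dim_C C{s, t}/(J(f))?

6

The Hessian of f at 0 is [[0, 0], [0, 0]] with rank 0, so corank 2. A Groebner basis of the Jacobian ideal J(f) in C{s,t} is {t^4, s*t^2 + 5*t^3/6, s^2 + 2*s*t + t^2}; counting standard monomials gives mu = 6. Corank 2; j^3 = -(s + t)^3 is a perfect cube, so E-series; the 4-jet and mu = 6 give E_6.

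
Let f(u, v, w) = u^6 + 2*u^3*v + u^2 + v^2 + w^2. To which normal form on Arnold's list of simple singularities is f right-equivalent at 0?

A_1

The Hessian of f at 0 is [[2, 0, 0], [0, 2, 0], [0, 0, 2]] with rank 3, so corank 0. A Groebner basis of the Jacobian ideal J(f) in C{u,v,w} is {u, v, w}; counting standard monomials gives mu = 1. Corank 0: nondegenerate Morse point, so A_1.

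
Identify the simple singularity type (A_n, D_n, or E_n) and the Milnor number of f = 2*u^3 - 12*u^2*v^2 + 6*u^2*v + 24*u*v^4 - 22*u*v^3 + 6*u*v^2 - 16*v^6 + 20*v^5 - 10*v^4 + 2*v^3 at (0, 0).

Type E_7, Milnor number mu = 7.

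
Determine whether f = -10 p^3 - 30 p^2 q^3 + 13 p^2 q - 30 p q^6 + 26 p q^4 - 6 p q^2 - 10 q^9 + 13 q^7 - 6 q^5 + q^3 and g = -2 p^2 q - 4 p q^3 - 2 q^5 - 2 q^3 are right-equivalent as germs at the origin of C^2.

Yes.

The Hessian of f at 0 has rank 0. Corank 2; j^3 = -(2*p - q)*(5*p^2 - 4*p*q + q^2) splits into three distinct lines over C (the quadratic factor has nonzero discriminant), so D_4. The Hessian of g at 0 has rank 0. Corank 2; j^3 = -2*q*(p^2 + q^2) splits into three distinct lines over C (the quadratic factor has nonzero discriminant), so D_4. Both have type D_4, hence right-equivalent.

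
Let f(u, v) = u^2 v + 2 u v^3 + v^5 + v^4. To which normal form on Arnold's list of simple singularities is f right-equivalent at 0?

D_{5}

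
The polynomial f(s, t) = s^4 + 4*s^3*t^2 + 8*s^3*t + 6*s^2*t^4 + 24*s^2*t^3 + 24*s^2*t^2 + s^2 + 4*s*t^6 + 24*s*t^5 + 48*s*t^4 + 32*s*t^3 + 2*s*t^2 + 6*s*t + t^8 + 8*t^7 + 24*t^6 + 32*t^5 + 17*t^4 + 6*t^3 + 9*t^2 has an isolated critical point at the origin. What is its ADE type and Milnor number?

The Hessian of f at 0 is [[2, 6], [6, 18]] with rank 1, so corank 1. A Groebner basis of the Jacobian ideal J(f) in C{s,t} is {s^2 + 9*s + 27*t, s*t - 3*s - 9*t, s + t^2 + 3*t}; counting standard monomials gives mu = 3. Corank 1: A-series; mu = 3 gives A_3.

Type A_3, Milnor number mu = 3.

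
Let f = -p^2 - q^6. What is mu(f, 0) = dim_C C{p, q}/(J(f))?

The Hessian of f at 0 has rank 1. Corank 1: A-series; mu = 5 gives A_5.

5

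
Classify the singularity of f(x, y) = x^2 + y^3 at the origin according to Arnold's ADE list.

The Hessian of f at 0 has rank 1. Corank 1: A-series; mu = 2 gives A_2.

A2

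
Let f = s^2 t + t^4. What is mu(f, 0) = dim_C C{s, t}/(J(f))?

5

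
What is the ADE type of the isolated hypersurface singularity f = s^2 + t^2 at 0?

A_1

The Hessian of f at 0 is [[2, 0], [0, 2]] with rank 2, so corank 0. A Groebner basis of the Jacobian ideal J(f) in C{s,t} is {s, t}; counting standard monomials gives mu = 1. Corank 0: nondegenerate Morse point, so A_1.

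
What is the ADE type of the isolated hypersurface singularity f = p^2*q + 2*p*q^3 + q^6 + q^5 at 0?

D_{7}

The Hessian of f at 0 is [[0, 0], [0, 0]] with rank 0, so corank 2. A Groebner basis of the Jacobian ideal J(f) in C{p,q} is {p^3, p^2*q + p^2/6 + p*q^2/6, p*q + q^3}; counting standard monomials gives mu = 7. Corank 2; j^3 = p^2*q has shape L^2 M (L != M), so D-series; mu = 7 gives D_7.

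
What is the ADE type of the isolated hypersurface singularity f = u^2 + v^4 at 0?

A3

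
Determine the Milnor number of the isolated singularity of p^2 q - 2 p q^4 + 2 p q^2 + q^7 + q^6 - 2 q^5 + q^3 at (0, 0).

The Hessian of f at 0 is [[0, 0], [0, 0]] with rank 0, so corank 2. A Groebner basis of the Jacobian ideal J(f) in C{p,q} is {-p*q + q^4 - q^2, p^3 + p^2/2 + p*q + q^3 + q^2/2, p^2*q - p^2/3 - 2*p*q/3 - q^3 - q^2/3, p^2/6 + p*q^2 + p*q/3 + q^3 + q^2/6}; counting standard monomials gives mu = 7. Corank 2; j^3 = q*(p + q)^2 has shape L^2 M (L != M), so D-series; mu = 7 gives D_7.

7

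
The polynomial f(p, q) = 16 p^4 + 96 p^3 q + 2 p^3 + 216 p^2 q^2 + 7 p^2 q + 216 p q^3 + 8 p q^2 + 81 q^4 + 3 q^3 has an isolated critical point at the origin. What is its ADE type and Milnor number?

Type D_{5}, Milnor number mu = 5.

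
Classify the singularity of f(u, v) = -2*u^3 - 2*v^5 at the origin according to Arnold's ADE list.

The Hessian of f at 0 has rank 0. Corank 2; j^3 = -2*u^3 is a perfect cube, so E-series; the 5-jet and mu = 8 give E_8.

E_{8}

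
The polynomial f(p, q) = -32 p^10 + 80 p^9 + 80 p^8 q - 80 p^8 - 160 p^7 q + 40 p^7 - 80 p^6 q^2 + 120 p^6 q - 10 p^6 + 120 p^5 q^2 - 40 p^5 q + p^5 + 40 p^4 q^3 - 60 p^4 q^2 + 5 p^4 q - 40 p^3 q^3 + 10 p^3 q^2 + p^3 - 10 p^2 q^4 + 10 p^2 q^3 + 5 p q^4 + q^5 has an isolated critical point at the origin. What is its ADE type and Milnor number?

Type E_8, Milnor number mu = 8.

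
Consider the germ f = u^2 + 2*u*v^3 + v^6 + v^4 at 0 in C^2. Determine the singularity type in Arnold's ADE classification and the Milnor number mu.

The Hessian of f at 0 has rank 1. Corank 1: A-series; mu = 3 gives A_3.

Type A_{3}, Milnor number mu = 3.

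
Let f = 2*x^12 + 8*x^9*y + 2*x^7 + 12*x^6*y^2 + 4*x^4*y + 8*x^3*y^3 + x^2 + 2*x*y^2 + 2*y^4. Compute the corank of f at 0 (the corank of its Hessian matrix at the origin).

The Hessian at 0 is [[2, 0], [0, 0]] of rank 1; hence corank 1.

1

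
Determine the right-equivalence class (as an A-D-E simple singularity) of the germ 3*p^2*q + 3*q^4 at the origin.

D_5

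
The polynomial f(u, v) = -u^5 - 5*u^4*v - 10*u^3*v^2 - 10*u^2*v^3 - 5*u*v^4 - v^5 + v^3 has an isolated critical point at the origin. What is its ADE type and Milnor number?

Type E_8, Milnor number mu = 8.

The Hessian of f at 0 is [[0, 0], [0, 0]] with rank 0, so corank 2. A Groebner basis of the Jacobian ideal J(f) in C{u,v} is {u^4 + 4*u^3*v, v^2}; counting standard monomials gives mu = 8. Corank 2; j^3 = v^3 is a perfect cube, so E-series; the 5-jet and mu = 8 give E_8.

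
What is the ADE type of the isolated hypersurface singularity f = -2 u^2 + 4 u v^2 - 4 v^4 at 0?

A_{3}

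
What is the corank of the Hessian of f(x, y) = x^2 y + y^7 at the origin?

Hessian at 0 has rank 0.

2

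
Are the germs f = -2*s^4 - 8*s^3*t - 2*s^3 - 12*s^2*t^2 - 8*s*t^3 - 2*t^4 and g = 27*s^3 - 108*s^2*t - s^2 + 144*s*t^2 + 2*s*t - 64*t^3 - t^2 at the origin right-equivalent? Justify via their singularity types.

No.

The Hessian of f at 0 has rank 0. Corank 2; j^3 = -2*s^3 is a perfect cube, so E-series; the 4-jet and mu = 6 give E_6. The Hessian of g at 0 has rank 1. Corank 1: A-series; mu = 2 gives A_2. f is E_6 but g is A_2, hence not right-equivalent.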